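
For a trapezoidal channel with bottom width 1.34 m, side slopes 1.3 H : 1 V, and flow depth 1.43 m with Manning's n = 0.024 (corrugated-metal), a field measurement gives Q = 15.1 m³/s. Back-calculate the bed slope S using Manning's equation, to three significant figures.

0.00907

A = (b + z·y)·y = (1.34 + 1.3×1.43)×1.43 = 4.575 m²
P = b + 2y√(1+z²) = 1.34 + 2×1.43×√(1+1.3²) = 6.031 m
R = A/P = 4.575/6.031 = 0.7585 m
S = (Q·n / (1·A·R^(2/3)))² = (15.1×0.024 / (1×4.575×0.8317))² = 0.009072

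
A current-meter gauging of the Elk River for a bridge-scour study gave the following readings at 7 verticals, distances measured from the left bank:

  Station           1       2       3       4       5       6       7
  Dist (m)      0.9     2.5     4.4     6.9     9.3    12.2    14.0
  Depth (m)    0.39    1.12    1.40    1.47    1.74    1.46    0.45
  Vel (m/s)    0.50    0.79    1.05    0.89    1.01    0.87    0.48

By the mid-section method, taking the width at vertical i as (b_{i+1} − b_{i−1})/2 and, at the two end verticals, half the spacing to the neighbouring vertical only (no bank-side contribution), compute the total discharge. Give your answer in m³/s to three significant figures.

16.0 m³/s

w_1 = (2.5 − 0.9)/2 = 0.8 m; q_1 = 0.50 × 0.39 × 0.8 = 0.1560 m³/s
w_2 = (4.4 − 0.9)/2 = 1.75 m; q_2 = 0.79 × 1.12 × 1.75 = 1.548 m³/s
w_3 = (6.9 − 2.5)/2 = 2.2 m; q_3 = 1.05 × 1.40 × 2.2 = 3.234 m³/s
w_4 = (9.3 − 4.4)/2 = 2.45 m; q_4 = 0.89 × 1.47 × 2.45 = 3.205 m³/s
w_5 = (12.2 − 6.9)/2 = 2.65 m; q_5 = 1.01 × 1.74 × 2.65 = 4.657 m³/s
w_6 = (14.0 − 9.3)/2 = 2.35 m; q_6 = 0.87 × 1.46 × 2.35 = 2.985 m³/s
w_7 = (14.0 − 12.2)/2 = 0.9 m; q_7 = 0.48 × 0.45 × 0.9 = 0.1944 m³/s
Q = Σ qᵢ = 15.98 m³/s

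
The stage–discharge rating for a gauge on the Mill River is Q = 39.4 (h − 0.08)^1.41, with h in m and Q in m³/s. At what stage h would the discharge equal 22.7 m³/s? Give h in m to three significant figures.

0.756 m

h − h₀ = (Q/C)^(1/b) = (22.7/39.4)^(1/1.41) = 0.6763 m
h = 0.08 + 0.6763 = 0.7563 m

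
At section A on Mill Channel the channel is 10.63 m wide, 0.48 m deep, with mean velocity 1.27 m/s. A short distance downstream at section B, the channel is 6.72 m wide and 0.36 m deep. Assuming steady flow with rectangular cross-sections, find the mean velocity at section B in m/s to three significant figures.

2.68 m/s

Q = A₁V₁ = (10.63×0.48) × 1.27 = 6.480 m³/s
A₂ = 6.72 × 0.36 = 2.419 m²
V₂ = Q/A₂ = 6.480/2.419 = 2.679 m/s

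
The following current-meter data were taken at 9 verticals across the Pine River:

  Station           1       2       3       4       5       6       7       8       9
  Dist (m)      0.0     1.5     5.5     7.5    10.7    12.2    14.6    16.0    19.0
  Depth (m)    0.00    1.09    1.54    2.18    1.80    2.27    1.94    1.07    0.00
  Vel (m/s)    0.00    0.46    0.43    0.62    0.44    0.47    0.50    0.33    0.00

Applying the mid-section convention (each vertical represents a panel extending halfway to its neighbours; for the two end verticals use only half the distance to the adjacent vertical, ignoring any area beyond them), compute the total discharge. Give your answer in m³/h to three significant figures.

48400 m³/h

w_2 = (5.5 − 0.0)/2 = 2.75 m; q_2 = 0.46 × 1.09 × 2.75 = 1.379 m³/s
w_3 = (7.5 − 1.5)/2 = 3 m; q_3 = 0.43 × 1.54 × 3 = 1.987 m³/s
w_4 = (10.7 − 5.5)/2 = 2.6 m; q_4 = 0.62 × 2.18 × 2.6 = 3.514 m³/s
w_5 = (12.2 − 7.5)/2 = 2.35 m; q_5 = 0.44 × 1.80 × 2.35 = 1.861 m³/s
w_6 = (14.6 − 10.7)/2 = 1.95 m; q_6 = 0.47 × 2.27 × 1.95 = 2.080 m³/s
w_7 = (16.0 − 12.2)/2 = 1.9 m; q_7 = 0.50 × 1.94 × 1.9 = 1.843 m³/s
w_8 = (19.0 − 14.6)/2 = 2.2 m; q_8 = 0.33 × 1.07 × 2.2 = 0.7768 m³/s
Stations 1, 9 contribute zero (depth or velocity is 0).
Q = Σ qᵢ = 13.44 m³/s
= 13.44 × 3600 = 48390 m³/h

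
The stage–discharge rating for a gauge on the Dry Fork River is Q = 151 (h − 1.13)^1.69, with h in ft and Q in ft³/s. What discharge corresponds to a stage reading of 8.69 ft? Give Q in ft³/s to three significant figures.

4610 ft³/s

Q = 151 × (8.69 − 1.13)^1.69 = 151 × 7.56^1.69 = 4610 ft³/s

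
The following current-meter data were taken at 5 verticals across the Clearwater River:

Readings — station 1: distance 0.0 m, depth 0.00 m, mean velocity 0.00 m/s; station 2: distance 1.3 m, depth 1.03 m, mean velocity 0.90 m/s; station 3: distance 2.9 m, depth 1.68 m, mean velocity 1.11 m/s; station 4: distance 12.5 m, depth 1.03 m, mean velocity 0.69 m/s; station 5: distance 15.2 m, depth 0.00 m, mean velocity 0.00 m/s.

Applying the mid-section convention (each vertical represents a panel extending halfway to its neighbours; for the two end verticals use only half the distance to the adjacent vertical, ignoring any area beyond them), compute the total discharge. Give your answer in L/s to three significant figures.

w_2 = (2.9 − 0.0)/2 = 1.45 m; q_2 = 0.90 × 1.03 × 1.45 = 1.344 m³/s
w_3 = (12.5 − 1.3)/2 = 5.6 m; q_3 = 1.11 × 1.68 × 5.6 = 10.44 m³/s
w_4 = (15.2 − 2.9)/2 = 6.15 m; q_4 = 0.69 × 1.03 × 6.15 = 4.371 m³/s
Stations 1, 5 contribute zero (depth or velocity is 0).
Q = Σ qᵢ = 16.16 m³/s
= 16.16 × 1000 = 16160 L/s

16200 L/s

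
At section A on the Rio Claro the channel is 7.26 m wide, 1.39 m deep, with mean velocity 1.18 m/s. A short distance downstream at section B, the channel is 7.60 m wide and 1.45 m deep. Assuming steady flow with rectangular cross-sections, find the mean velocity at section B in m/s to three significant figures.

Q = A₁V₁ = (7.26×1.39) × 1.18 = 11.91 m³/s
A₂ = 7.60 × 1.45 = 11.02 m²
V₂ = Q/A₂ = 11.91/11.02 = 1.081 m/s

1.08 m/s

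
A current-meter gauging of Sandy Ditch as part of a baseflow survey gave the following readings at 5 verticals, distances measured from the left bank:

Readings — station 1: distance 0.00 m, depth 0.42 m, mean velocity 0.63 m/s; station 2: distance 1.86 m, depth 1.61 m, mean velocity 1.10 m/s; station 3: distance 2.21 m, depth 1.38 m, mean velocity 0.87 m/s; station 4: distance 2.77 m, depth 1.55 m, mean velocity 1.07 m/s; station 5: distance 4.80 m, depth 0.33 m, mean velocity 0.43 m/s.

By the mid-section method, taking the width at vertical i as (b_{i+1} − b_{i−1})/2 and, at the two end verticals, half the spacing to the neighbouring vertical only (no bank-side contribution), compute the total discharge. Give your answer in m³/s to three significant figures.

5.04 m³/s

w_1 = (1.86 − 0.00)/2 = 0.93 m; q_1 = 0.63 × 0.42 × 0.93 = 0.2461 m³/s
w_2 = (2.21 − 0.00)/2 = 1.105 m; q_2 = 1.10 × 1.61 × 1.105 = 1.957 m³/s
w_3 = (2.77 − 1.86)/2 = 0.455 m; q_3 = 0.87 × 1.38 × 0.455 = 0.5463 m³/s
w_4 = (4.80 − 2.21)/2 = 1.295 m; q_4 = 1.07 × 1.55 × 1.295 = 2.148 m³/s
w_5 = (4.80 − 2.77)/2 = 1.015 m; q_5 = 0.43 × 0.33 × 1.015 = 0.1440 m³/s
Q = Σ qᵢ = 5.041 m³/s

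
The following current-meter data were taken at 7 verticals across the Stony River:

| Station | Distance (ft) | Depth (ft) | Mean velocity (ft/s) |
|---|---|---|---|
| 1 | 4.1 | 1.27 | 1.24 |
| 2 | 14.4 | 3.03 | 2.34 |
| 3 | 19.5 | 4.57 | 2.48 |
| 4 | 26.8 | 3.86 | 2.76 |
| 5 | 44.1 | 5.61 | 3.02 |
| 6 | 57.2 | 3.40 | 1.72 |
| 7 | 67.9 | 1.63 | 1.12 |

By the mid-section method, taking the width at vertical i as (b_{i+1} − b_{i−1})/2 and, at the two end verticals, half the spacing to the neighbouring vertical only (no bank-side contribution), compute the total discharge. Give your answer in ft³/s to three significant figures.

601 ft³/s

w_1 = (14.4 − 4.1)/2 = 5.15 ft; q_1 = 1.24 × 1.27 × 5.15 = 8.110 ft³/s
w_2 = (19.5 − 4.1)/2 = 7.7 ft; q_2 = 2.34 × 3.03 × 7.7 = 54.59 ft³/s
w_3 = (26.8 − 14.4)/2 = 6.2 ft; q_3 = 2.48 × 4.57 × 6.2 = 70.27 ft³/s
w_4 = (44.1 − 19.5)/2 = 12.3 ft; q_4 = 2.76 × 3.86 × 12.3 = 131.0 ft³/s
w_5 = (57.2 − 26.8)/2 = 15.2 ft; q_5 = 3.02 × 5.61 × 15.2 = 257.5 ft³/s
w_6 = (67.9 − 44.1)/2 = 11.9 ft; q_6 = 1.72 × 3.40 × 11.9 = 69.59 ft³/s
w_7 = (67.9 − 57.2)/2 = 5.35 ft; q_7 = 1.12 × 1.63 × 5.35 = 9.767 ft³/s
Q = Σ qᵢ = 600.9 ft³/s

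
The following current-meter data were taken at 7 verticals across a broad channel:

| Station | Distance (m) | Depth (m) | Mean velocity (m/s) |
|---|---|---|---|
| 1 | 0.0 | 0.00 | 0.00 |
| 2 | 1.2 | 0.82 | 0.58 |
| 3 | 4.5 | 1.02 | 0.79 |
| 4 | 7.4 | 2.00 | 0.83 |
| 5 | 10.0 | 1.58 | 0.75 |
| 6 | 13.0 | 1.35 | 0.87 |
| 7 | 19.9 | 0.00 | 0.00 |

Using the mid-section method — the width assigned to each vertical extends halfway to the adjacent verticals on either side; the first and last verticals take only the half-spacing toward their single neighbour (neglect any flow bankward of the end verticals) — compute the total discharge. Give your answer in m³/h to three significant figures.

62200 m³/h

w_2 = (4.5 − 0.0)/2 = 2.25 m; q_2 = 0.58 × 0.82 × 2.25 = 1.070 m³/s
w_3 = (7.4 − 1.2)/2 = 3.1 m; q_3 = 0.79 × 1.02 × 3.1 = 2.498 m³/s
w_4 = (10.0 − 4.5)/2 = 2.75 m; q_4 = 0.83 × 2.00 × 2.75 = 4.565 m³/s
w_5 = (13.0 − 7.4)/2 = 2.8 m; q_5 = 0.75 × 1.58 × 2.8 = 3.318 m³/s
w_6 = (19.9 − 10.0)/2 = 4.95 m; q_6 = 0.87 × 1.35 × 4.95 = 5.814 m³/s
Stations 1, 7 contribute zero (depth or velocity is 0).
Q = Σ qᵢ = 17.26 m³/s
= 17.26 × 3600 = 62150 m³/h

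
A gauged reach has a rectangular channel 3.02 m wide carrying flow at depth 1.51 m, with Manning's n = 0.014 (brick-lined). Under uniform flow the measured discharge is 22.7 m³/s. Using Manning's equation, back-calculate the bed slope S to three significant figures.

0.00706

A = b·y = 3.02 × 1.51 = 4.560 m²
P = b + 2y = 3.02 + 2×1.51 = 6.040 m
R = A/P = 4.560/6.040 = 0.7550 m
S = (Q·n / (1·A·R^(2/3)))² = (22.7×0.014 / (1×4.560×0.8291))² = 0.007064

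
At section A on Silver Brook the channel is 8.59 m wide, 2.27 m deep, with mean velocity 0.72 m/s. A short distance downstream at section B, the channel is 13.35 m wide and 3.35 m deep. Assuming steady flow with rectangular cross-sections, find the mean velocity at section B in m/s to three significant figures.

Q = A₁V₁ = (8.59×2.27) × 0.72 = 14.04 m³/s
A₂ = 13.35 × 3.35 = 44.72 m²
V₂ = Q/A₂ = 14.04/44.72 = 0.3139 m/s

0.314 m/s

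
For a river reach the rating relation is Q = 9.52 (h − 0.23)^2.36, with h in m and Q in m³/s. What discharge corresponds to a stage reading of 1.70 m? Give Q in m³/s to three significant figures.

Q = 9.52 × (1.70 − 0.23)^2.36 = 9.52 × 1.47^2.36 = 23.63 m³/s

23.6 m³/s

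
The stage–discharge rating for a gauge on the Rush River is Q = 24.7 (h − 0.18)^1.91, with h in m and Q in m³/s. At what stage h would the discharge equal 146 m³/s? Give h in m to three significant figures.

h − h₀ = (Q/C)^(1/b) = (146/24.7)^(1/1.91) = 2.535 m
h = 0.18 + 2.535 = 2.715 m

2.72 m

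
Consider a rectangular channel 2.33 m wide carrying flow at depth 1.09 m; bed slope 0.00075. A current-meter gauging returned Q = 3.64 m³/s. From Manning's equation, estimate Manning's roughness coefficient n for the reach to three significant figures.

0.0130

A = b·y = 2.33 × 1.09 = 2.540 m²
P = b + 2y = 2.33 + 2×1.09 = 4.510 m
R = A/P = 2.540/4.510 = 0.5631 m
n = (1/Q)·A·R^(2/3)·S^(1/2) = (1/3.64) × 2.540 × 0.6819 × 0.02739 = 0.01303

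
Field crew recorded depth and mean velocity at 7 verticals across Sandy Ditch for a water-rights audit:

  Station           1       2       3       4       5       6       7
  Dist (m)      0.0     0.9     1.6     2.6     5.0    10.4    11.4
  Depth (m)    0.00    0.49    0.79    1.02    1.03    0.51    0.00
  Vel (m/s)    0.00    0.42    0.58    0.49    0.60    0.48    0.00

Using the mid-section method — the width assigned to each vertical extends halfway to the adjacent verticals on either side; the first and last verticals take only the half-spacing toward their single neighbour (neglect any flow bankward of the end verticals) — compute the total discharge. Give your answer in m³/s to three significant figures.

w_2 = (1.6 − 0.0)/2 = 0.8 m; q_2 = 0.42 × 0.49 × 0.8 = 0.1646 m³/s
w_3 = (2.6 − 0.9)/2 = 0.85 m; q_3 = 0.58 × 0.79 × 0.85 = 0.3895 m³/s
w_4 = (5.0 − 1.6)/2 = 1.7 m; q_4 = 0.49 × 1.02 × 1.7 = 0.8497 m³/s
w_5 = (10.4 − 2.6)/2 = 3.9 m; q_5 = 0.60 × 1.03 × 3.9 = 2.410 m³/s
w_6 = (11.4 − 5.0)/2 = 3.2 m; q_6 = 0.48 × 0.51 × 3.2 = 0.7834 m³/s
Stations 1, 7 contribute zero (depth or velocity is 0).
Q = Σ qᵢ = 4.597 m³/s

4.60 m³/s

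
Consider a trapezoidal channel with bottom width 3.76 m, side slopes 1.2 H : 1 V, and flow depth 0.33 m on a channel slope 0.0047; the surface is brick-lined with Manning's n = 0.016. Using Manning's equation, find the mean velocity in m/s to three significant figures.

A = (b + z·y)·y = (3.76 + 1.2×0.33)×0.33 = 1.371 m²
P = b + 2y√(1+z²) = 3.76 + 2×0.33×√(1+1.2²) = 4.791 m
R = A/P = 1.371/4.791 = 0.2863 m
Q = (1/n)·A·R^(2/3)·S^(1/2) = (1/0.016) × 1.371 × 0.2863^(2/3) × 0.0047^(1/2) = 2.552 m³/s
V = Q/A = 2.552/1.371 = 1.861 m/s

1.86 m/s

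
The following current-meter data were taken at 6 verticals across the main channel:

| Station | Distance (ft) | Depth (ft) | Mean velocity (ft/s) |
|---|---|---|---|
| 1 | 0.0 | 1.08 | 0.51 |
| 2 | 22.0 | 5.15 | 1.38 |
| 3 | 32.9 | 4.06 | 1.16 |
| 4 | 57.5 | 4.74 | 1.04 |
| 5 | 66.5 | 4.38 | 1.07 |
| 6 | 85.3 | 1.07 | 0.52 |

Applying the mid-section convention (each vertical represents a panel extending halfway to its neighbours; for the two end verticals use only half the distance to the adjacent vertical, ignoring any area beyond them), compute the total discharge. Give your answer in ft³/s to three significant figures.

360 ft³/s

w_1 = (22.0 − 0.0)/2 = 11 ft; q_1 = 0.51 × 1.08 × 11 = 6.059 ft³/s
w_2 = (32.9 − 0.0)/2 = 16.45 ft; q_2 = 1.38 × 5.15 × 16.45 = 116.9 ft³/s
w_3 = (57.5 − 22.0)/2 = 17.75 ft; q_3 = 1.16 × 4.06 × 17.75 = 83.60 ft³/s
w_4 = (66.5 − 32.9)/2 = 16.8 ft; q_4 = 1.04 × 4.74 × 16.8 = 82.82 ft³/s
w_5 = (85.3 − 57.5)/2 = 13.9 ft; q_5 = 1.07 × 4.38 × 13.9 = 65.14 ft³/s
w_6 = (85.3 − 66.5)/2 = 9.4 ft; q_6 = 0.52 × 1.07 × 9.4 = 5.230 ft³/s
Q = Σ qᵢ = 359.8 ft³/s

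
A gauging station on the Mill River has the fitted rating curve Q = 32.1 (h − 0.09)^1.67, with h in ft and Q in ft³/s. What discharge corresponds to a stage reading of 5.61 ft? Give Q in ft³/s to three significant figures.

Q = 32.1 × (5.61 − 0.09)^1.67 = 32.1 × 5.52^1.67 = 556.6 ft³/s

557 ft³/s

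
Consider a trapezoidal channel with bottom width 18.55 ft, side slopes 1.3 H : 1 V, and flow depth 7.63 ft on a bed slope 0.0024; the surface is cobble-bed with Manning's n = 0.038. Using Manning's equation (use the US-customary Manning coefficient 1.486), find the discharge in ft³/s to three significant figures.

A = (b + z·y)·y = (18.55 + 1.3×7.63)×7.63 = 217.2 ft²
P = b + 2y√(1+z²) = 18.55 + 2×7.63×√(1+1.3²) = 43.58 ft
R = A/P = 217.2/43.58 = 4.985 ft
Q = (1.486/n)·A·R^(2/3)·S^(1/2) = (1.486/0.038) × 217.2 × 4.985^(2/3) × 0.0024^(1/2) = 1214 ft³/s

1210 ft³/s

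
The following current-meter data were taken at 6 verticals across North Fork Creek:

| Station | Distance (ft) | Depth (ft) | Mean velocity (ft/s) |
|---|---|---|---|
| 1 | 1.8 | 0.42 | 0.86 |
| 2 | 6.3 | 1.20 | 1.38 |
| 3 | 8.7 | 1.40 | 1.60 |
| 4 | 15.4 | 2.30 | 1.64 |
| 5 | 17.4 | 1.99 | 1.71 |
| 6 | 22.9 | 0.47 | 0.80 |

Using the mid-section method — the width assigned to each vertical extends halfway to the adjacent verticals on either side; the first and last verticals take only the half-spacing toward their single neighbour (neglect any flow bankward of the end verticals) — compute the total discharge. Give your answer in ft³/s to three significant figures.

46.9 ft³/s

w_1 = (6.3 − 1.8)/2 = 2.25 ft; q_1 = 0.86 × 0.42 × 2.25 = 0.8127 ft³/s
w_2 = (8.7 − 1.8)/2 = 3.45 ft; q_2 = 1.38 × 1.20 × 3.45 = 5.713 ft³/s
w_3 = (15.4 − 6.3)/2 = 4.55 ft; q_3 = 1.60 × 1.40 × 4.55 = 10.19 ft³/s
w_4 = (17.4 − 8.7)/2 = 4.35 ft; q_4 = 1.64 × 2.30 × 4.35 = 16.41 ft³/s
w_5 = (22.9 − 15.4)/2 = 3.75 ft; q_5 = 1.71 × 1.99 × 3.75 = 12.76 ft³/s
w_6 = (22.9 − 17.4)/2 = 2.75 ft; q_6 = 0.80 × 0.47 × 2.75 = 1.034 ft³/s
Q = Σ qᵢ = 46.92 ft³/s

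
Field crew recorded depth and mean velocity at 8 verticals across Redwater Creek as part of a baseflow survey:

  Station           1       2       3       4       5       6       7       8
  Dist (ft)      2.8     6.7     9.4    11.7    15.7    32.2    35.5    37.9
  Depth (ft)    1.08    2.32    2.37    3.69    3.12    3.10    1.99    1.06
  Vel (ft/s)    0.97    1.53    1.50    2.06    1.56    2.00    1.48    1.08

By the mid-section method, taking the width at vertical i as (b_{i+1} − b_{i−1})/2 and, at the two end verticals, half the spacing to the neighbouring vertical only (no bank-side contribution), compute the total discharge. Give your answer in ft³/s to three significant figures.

168 ft³/s

w_1 = (6.7 − 2.8)/2 = 1.95 ft; q_1 = 0.97 × 1.08 × 1.95 = 2.043 ft³/s
w_2 = (9.4 − 2.8)/2 = 3.3 ft; q_2 = 1.53 × 2.32 × 3.3 = 11.71 ft³/s
w_3 = (11.7 − 6.7)/2 = 2.5 ft; q_3 = 1.50 × 2.37 × 2.5 = 8.888 ft³/s
w_4 = (15.7 − 9.4)/2 = 3.15 ft; q_4 = 2.06 × 3.69 × 3.15 = 23.94 ft³/s
w_5 = (32.2 − 11.7)/2 = 10.25 ft; q_5 = 1.56 × 3.12 × 10.25 = 49.89 ft³/s
w_6 = (35.5 − 15.7)/2 = 9.9 ft; q_6 = 2.00 × 3.10 × 9.9 = 61.38 ft³/s
w_7 = (37.9 − 32.2)/2 = 2.85 ft; q_7 = 1.48 × 1.99 × 2.85 = 8.394 ft³/s
w_8 = (37.9 − 35.5)/2 = 1.2 ft; q_8 = 1.08 × 1.06 × 1.2 = 1.374 ft³/s
Q = Σ qᵢ = 167.6 ft³/s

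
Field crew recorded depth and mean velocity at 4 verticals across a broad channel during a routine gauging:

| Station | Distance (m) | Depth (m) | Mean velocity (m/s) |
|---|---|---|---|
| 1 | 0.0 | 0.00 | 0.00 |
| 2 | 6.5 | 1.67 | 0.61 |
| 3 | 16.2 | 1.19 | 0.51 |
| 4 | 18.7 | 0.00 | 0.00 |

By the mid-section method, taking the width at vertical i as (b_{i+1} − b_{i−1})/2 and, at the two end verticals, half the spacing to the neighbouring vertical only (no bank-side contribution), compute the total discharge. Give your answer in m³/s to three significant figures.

12.0 m³/s

w_2 = (16.2 − 0.0)/2 = 8.1 m; q_2 = 0.61 × 1.67 × 8.1 = 8.251 m³/s
w_3 = (18.7 − 6.5)/2 = 6.1 m; q_3 = 0.51 × 1.19 × 6.1 = 3.702 m³/s
Stations 1, 4 contribute zero (depth or velocity is 0).
Q = Σ qᵢ = 11.95 m³/s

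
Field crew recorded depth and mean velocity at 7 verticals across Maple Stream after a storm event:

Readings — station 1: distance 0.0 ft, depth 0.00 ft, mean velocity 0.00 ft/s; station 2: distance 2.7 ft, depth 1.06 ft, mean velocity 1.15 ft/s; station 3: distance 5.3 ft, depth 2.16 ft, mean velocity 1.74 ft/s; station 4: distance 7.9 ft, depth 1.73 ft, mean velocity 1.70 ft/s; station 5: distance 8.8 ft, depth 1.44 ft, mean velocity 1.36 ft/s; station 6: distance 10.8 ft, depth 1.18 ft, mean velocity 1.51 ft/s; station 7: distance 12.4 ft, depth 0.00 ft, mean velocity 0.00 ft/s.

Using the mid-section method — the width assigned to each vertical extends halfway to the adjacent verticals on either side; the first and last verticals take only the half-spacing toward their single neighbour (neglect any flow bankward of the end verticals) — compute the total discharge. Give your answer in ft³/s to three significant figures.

w_2 = (5.3 − 0.0)/2 = 2.65 ft; q_2 = 1.15 × 1.06 × 2.65 = 3.230 ft³/s
w_3 = (7.9 − 2.7)/2 = 2.6 ft; q_3 = 1.74 × 2.16 × 2.6 = 9.772 ft³/s
w_4 = (8.8 − 5.3)/2 = 1.75 ft; q_4 = 1.70 × 1.73 × 1.75 = 5.147 ft³/s
w_5 = (10.8 − 7.9)/2 = 1.45 ft; q_5 = 1.36 × 1.44 × 1.45 = 2.840 ft³/s
w_6 = (12.4 − 8.8)/2 = 1.8 ft; q_6 = 1.51 × 1.18 × 1.8 = 3.207 ft³/s
Stations 1, 7 contribute zero (depth or velocity is 0).
Q = Σ qᵢ = 24.20 ft³/s

24.2 ft³/s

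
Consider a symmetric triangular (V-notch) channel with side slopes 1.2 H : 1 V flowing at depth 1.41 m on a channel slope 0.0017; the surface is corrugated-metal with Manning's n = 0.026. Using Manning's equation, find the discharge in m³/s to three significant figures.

A = z·y² = 1.2×1.41² = 2.386 m²
P = 2y√(1+z²) = 2×1.41×√(1+1.2²) = 4.405 m
R = A/P = 2.386/4.405 = 0.5416 m
Q = (1/n)·A·R^(2/3)·S^(1/2) = (1/0.026) × 2.386 × 0.5416^(2/3) × 0.0017^(1/2) = 2.514 m³/s

2.51 m³/s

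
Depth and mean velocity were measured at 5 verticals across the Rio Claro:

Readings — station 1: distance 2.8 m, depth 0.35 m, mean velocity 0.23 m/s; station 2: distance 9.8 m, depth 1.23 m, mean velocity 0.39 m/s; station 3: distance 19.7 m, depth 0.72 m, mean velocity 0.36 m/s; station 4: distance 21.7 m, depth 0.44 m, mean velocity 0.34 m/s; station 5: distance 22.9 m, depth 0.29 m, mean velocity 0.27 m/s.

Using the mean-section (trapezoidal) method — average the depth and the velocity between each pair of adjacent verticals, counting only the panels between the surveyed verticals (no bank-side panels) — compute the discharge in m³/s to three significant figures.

Panel 1-2: Δb = 7 m, d̄ = (0.35+1.23)/2 = 0.79, v̄ = (0.23+0.39)/2 = 0.31 → q = 7×0.79×0.31 = 1.714 m³/s
Panel 2-3: Δb = 9.9 m, d̄ = (1.23+0.72)/2 = 0.975, v̄ = (0.39+0.36)/2 = 0.375 → q = 9.9×0.975×0.375 = 3.620 m³/s
Panel 3-4: Δb = 2 m, d̄ = (0.72+0.44)/2 = 0.58, v̄ = (0.36+0.34)/2 = 0.35 → q = 2×0.58×0.35 = 0.4060 m³/s
Panel 4-5: Δb = 1.2 m, d̄ = (0.44+0.29)/2 = 0.365, v̄ = (0.34+0.27)/2 = 0.305 → q = 1.2×0.365×0.305 = 0.1336 m³/s
Q = Σ q = 5.874 m³/s

5.87 m³/s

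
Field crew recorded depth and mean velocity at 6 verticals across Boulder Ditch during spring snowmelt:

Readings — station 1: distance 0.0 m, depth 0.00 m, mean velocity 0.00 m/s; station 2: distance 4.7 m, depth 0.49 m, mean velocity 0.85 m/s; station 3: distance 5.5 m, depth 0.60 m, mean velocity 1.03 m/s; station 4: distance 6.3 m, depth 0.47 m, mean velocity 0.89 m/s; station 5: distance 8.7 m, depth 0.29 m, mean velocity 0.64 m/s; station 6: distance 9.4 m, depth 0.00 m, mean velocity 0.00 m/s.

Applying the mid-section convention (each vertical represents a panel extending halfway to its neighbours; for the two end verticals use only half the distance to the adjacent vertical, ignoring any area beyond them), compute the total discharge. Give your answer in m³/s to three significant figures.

w_2 = (5.5 − 0.0)/2 = 2.75 m; q_2 = 0.85 × 0.49 × 2.75 = 1.145 m³/s
w_3 = (6.3 − 4.7)/2 = 0.8 m; q_3 = 1.03 × 0.60 × 0.8 = 0.4944 m³/s
w_4 = (8.7 − 5.5)/2 = 1.6 m; q_4 = 0.89 × 0.47 × 1.6 = 0.6693 m³/s
w_5 = (9.4 − 6.3)/2 = 1.55 m; q_5 = 0.64 × 0.29 × 1.55 = 0.2877 m³/s
Stations 1, 6 contribute zero (depth or velocity is 0).
Q = Σ qᵢ = 2.597 m³/s

2.60 m³/s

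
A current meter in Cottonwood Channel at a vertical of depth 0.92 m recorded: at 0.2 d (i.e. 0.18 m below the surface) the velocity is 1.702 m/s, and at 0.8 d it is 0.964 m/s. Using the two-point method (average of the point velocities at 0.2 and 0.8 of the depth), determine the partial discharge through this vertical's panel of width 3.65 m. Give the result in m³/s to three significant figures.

4.48 m³/s

v̄ = (1.702 + 0.964) / 2 = 1.333 m/s
q = v̄ × d × w = 1.333 × 0.92 × 3.65 = 4.476 m³/s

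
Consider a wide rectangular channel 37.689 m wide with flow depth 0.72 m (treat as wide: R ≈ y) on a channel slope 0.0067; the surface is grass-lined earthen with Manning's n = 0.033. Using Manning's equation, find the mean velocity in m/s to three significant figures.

1.99 m/s

A = b·y = 37.689 × 0.72 = 27.14 m²
Wide channel: R ≈ y = 0.72 m
Q = (1/n)·A·R^(2/3)·S^(1/2) = (1/0.033) × 27.14 × 0.7200^(2/3) × 0.0067^(1/2) = 54.07 m³/s
V = Q/A = 54.07/27.14 = 1.993 m/s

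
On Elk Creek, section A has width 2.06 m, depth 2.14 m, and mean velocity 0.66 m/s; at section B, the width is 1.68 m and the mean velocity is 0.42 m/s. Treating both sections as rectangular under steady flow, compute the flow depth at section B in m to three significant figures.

4.12 m

Q = A₁V₁ = (2.06×2.14) × 0.66 = 2.910 m³/s
d₂ = Q/(b₂ V₂) = 2.910/(1.68×0.42) = 4.124 m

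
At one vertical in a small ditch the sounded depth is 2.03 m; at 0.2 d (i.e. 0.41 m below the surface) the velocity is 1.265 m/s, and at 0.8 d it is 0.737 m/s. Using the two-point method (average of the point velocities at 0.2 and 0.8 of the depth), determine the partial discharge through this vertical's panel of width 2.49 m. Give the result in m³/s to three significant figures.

v̄ = (1.265 + 0.737) / 2 = 1.001 m/s
q = v̄ × d × w = 1.001 × 2.03 × 2.49 = 5.060 m³/s

5.06 m³/s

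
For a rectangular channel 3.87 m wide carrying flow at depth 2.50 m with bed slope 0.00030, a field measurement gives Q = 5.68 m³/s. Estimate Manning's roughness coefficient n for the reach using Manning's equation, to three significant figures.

0.0313

A = b·y = 3.87 × 2.50 = 9.675 m²
P = b + 2y = 3.87 + 2×2.50 = 8.870 m
R = A/P = 9.675/8.870 = 1.091 m
n = (1/Q)·A·R^(2/3)·S^(1/2) = (1/5.68) × 9.675 × 1.060 × 0.01732 = 0.03126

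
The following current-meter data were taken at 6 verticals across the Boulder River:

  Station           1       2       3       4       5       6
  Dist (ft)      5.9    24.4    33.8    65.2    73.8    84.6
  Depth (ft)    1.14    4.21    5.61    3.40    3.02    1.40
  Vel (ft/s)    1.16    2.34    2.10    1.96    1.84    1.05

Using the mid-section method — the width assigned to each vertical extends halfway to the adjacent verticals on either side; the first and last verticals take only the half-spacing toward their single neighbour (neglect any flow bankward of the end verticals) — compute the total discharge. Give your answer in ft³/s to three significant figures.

w_1 = (24.4 − 5.9)/2 = 9.25 ft; q_1 = 1.16 × 1.14 × 9.25 = 12.23 ft³/s
w_2 = (33.8 − 5.9)/2 = 13.95 ft; q_2 = 2.34 × 4.21 × 13.95 = 137.4 ft³/s
w_3 = (65.2 − 24.4)/2 = 20.4 ft; q_3 = 2.10 × 5.61 × 20.4 = 240.3 ft³/s
w_4 = (73.8 − 33.8)/2 = 20 ft; q_4 = 1.96 × 3.40 × 20 = 133.3 ft³/s
w_5 = (84.6 − 65.2)/2 = 9.7 ft; q_5 = 1.84 × 3.02 × 9.7 = 53.90 ft³/s
w_6 = (84.6 − 73.8)/2 = 5.4 ft; q_6 = 1.05 × 1.40 × 5.4 = 7.938 ft³/s
Q = Σ qᵢ = 585.1 ft³/s

585 ft³/s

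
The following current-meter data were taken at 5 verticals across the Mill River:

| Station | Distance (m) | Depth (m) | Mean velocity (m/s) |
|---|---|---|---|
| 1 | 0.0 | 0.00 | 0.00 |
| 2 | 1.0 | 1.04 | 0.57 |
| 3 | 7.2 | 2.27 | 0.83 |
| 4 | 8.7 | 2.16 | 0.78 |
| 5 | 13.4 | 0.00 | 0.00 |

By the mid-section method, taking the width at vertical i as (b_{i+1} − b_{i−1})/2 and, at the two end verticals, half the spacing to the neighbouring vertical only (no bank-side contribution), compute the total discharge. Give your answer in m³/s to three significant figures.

w_2 = (7.2 − 0.0)/2 = 3.6 m; q_2 = 0.57 × 1.04 × 3.6 = 2.134 m³/s
w_3 = (8.7 − 1.0)/2 = 3.85 m; q_3 = 0.83 × 2.27 × 3.85 = 7.254 m³/s
w_4 = (13.4 − 7.2)/2 = 3.1 m; q_4 = 0.78 × 2.16 × 3.1 = 5.223 m³/s
Stations 1, 5 contribute zero (depth or velocity is 0).
Q = Σ qᵢ = 14.61 m³/s

14.6 m³/s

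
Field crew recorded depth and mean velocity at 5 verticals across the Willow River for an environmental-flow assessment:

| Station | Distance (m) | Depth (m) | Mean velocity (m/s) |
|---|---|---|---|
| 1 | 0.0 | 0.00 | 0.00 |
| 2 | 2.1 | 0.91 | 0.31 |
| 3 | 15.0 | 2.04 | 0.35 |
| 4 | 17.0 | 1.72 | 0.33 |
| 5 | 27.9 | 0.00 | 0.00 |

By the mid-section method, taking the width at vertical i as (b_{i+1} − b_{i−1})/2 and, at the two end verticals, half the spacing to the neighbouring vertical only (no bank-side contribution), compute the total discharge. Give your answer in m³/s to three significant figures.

11.1 m³/s

w_2 = (15.0 − 0.0)/2 = 7.5 m; q_2 = 0.31 × 0.91 × 7.5 = 2.116 m³/s
w_3 = (17.0 − 2.1)/2 = 7.45 m; q_3 = 0.35 × 2.04 × 7.45 = 5.319 m³/s
w_4 = (27.9 − 15.0)/2 = 6.45 m; q_4 = 0.33 × 1.72 × 6.45 = 3.661 m³/s
Stations 1, 5 contribute zero (depth or velocity is 0).
Q = Σ qᵢ = 11.10 m³/s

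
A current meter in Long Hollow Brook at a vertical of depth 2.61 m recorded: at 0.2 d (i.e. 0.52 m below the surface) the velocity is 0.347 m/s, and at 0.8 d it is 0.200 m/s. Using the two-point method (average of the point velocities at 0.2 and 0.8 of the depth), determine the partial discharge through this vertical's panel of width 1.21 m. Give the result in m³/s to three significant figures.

0.864 m³/s

v̄ = (0.347 + 0.200) / 2 = 0.2735 m/s
q = v̄ × d × w = 0.2735 × 2.61 × 1.21 = 0.8637 m³/s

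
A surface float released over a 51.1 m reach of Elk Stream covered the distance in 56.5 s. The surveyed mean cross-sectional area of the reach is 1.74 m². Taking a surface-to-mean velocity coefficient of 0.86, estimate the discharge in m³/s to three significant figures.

1.35 m³/s

v_surface = L / t̄ = 51.1 / 56.5 = 0.9044 m/s
v_mean = 0.86 × 0.9044 = 0.7778 m/s
Q = A × v_mean = 1.74 × 0.7778 = 1.353 m³/s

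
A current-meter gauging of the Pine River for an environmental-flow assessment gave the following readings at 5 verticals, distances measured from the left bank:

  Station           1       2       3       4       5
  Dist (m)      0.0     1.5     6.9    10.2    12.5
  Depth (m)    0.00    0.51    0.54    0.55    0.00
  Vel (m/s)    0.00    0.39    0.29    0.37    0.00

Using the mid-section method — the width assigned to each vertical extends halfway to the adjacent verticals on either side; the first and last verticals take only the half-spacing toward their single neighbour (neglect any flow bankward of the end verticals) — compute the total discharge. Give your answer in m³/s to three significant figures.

1.94 m³/s

w_2 = (6.9 − 0.0)/2 = 3.45 m; q_2 = 0.39 × 0.51 × 3.45 = 0.6862 m³/s
w_3 = (10.2 − 1.5)/2 = 4.35 m; q_3 = 0.29 × 0.54 × 4.35 = 0.6812 m³/s
w_4 = (12.5 − 6.9)/2 = 2.8 m; q_4 = 0.37 × 0.55 × 2.8 = 0.5698 m³/s
Stations 1, 5 contribute zero (depth or velocity is 0).
Q = Σ qᵢ = 1.937 m³/s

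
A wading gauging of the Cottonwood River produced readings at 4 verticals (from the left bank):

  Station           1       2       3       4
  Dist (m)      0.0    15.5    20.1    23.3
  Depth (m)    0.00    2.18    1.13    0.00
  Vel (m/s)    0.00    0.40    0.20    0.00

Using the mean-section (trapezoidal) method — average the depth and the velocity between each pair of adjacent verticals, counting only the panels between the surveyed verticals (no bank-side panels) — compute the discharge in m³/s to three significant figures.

Panel 1-2: Δb = 15.5 m, d̄ = (0.00+2.18)/2 = 1.09, v̄ = (0.00+0.40)/2 = 0.2 → q = 15.5×1.09×0.2 = 3.379 m³/s
Panel 2-3: Δb = 4.6 m, d̄ = (2.18+1.13)/2 = 1.655, v̄ = (0.40+0.20)/2 = 0.3 → q = 4.6×1.655×0.3 = 2.284 m³/s
Panel 3-4: Δb = 3.2 m, d̄ = (1.13+0.00)/2 = 0.565, v̄ = (0.20+0.00)/2 = 0.1 → q = 3.2×0.565×0.1 = 0.1808 m³/s
Q = Σ q = 5.844 m³/s

5.84 m³/s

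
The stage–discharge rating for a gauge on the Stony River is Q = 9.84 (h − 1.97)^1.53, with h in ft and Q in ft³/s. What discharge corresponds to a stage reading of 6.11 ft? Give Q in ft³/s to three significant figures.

86.5 ft³/s

Q = 9.84 × (6.11 − 1.97)^1.53 = 9.84 × 4.14^1.53 = 86.50 ft³/s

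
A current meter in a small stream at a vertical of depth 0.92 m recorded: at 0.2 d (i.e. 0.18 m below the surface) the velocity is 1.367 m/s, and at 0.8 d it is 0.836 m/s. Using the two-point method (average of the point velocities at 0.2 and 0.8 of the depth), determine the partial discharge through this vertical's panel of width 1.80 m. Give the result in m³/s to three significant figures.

1.82 m³/s

v̄ = (1.367 + 0.836) / 2 = 1.102 m/s
q = v̄ × d × w = 1.102 × 0.92 × 1.80 = 1.824 m³/s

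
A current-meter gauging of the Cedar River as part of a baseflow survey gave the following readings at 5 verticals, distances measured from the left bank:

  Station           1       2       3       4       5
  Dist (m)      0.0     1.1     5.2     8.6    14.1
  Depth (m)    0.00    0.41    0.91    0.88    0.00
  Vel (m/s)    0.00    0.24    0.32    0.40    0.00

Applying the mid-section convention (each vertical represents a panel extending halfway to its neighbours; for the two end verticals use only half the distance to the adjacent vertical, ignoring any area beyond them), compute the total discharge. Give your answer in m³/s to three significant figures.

2.91 m³/s

w_2 = (5.2 − 0.0)/2 = 2.6 m; q_2 = 0.24 × 0.41 × 2.6 = 0.2558 m³/s
w_3 = (8.6 − 1.1)/2 = 3.75 m; q_3 = 0.32 × 0.91 × 3.75 = 1.092 m³/s
w_4 = (14.1 − 5.2)/2 = 4.45 m; q_4 = 0.40 × 0.88 × 4.45 = 1.566 m³/s
Stations 1, 5 contribute zero (depth or velocity is 0).
Q = Σ qᵢ = 2.914 m³/s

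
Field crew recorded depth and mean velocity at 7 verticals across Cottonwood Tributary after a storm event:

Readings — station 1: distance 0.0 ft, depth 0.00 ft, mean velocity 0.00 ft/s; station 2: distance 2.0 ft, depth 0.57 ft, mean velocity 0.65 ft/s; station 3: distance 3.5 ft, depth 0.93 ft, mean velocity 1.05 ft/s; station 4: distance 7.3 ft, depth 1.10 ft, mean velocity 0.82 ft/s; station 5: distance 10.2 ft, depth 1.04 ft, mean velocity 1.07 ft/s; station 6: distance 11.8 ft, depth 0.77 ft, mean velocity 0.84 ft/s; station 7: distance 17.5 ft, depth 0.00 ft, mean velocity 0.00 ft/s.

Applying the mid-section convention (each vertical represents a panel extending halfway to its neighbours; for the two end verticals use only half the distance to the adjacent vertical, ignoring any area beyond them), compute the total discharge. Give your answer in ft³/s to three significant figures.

w_2 = (3.5 − 0.0)/2 = 1.75 ft; q_2 = 0.65 × 0.57 × 1.75 = 0.6484 ft³/s
w_3 = (7.3 − 2.0)/2 = 2.65 ft; q_3 = 1.05 × 0.93 × 2.65 = 2.588 ft³/s
w_4 = (10.2 − 3.5)/2 = 3.35 ft; q_4 = 0.82 × 1.10 × 3.35 = 3.022 ft³/s
w_5 = (11.8 − 7.3)/2 = 2.25 ft; q_5 = 1.07 × 1.04 × 2.25 = 2.504 ft³/s
w_6 = (17.5 − 10.2)/2 = 3.65 ft; q_6 = 0.84 × 0.77 × 3.65 = 2.361 ft³/s
Stations 1, 7 contribute zero (depth or velocity is 0).
Q = Σ qᵢ = 11.12 ft³/s

11.1 ft³/s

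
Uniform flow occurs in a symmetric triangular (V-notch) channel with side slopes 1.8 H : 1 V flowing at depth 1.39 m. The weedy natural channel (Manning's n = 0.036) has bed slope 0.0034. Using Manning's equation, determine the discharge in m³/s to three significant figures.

A = z·y² = 1.8×1.39² = 3.478 m²
P = 2y√(1+z²) = 2×1.39×√(1+1.8²) = 5.724 m
R = A/P = 3.478/5.724 = 0.6075 m
Q = (1/n)·A·R^(2/3)·S^(1/2) = (1/0.036) × 3.478 × 0.6075^(2/3) × 0.0034^(1/2) = 4.041 m³/s

4.04 m³/s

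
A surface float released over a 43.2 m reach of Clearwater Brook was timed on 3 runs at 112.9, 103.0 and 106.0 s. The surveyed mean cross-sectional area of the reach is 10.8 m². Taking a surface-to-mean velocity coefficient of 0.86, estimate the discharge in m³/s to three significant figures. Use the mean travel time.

t̄ = (112.9 + 103.0 + 106.0) / 3 = 107.3 s
v_surface = L / t̄ = 43.2 / 107.3 = 0.4026 m/s
v_mean = 0.86 × 0.4026 = 0.3462 m/s
Q = A × v_mean = 10.8 × 0.3462 = 3.739 m³/s

3.74 m³/s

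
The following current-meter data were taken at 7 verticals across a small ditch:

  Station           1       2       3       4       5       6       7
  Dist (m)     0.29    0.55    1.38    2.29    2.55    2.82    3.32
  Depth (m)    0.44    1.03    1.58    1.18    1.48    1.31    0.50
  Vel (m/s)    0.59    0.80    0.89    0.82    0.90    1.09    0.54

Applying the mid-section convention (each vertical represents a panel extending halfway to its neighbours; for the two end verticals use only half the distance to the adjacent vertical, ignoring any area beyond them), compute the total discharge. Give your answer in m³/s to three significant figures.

3.24 m³/s

w_1 = (0.55 − 0.29)/2 = 0.13 m; q_1 = 0.59 × 0.44 × 0.13 = 0.03375 m³/s
w_2 = (1.38 − 0.29)/2 = 0.545 m; q_2 = 0.80 × 1.03 × 0.545 = 0.4491 m³/s
w_3 = (2.29 − 0.55)/2 = 0.87 m; q_3 = 0.89 × 1.58 × 0.87 = 1.223 m³/s
w_4 = (2.55 − 1.38)/2 = 0.585 m; q_4 = 0.82 × 1.18 × 0.585 = 0.5660 m³/s
w_5 = (2.82 − 2.29)/2 = 0.265 m; q_5 = 0.90 × 1.48 × 0.265 = 0.3530 m³/s
w_6 = (3.32 − 2.55)/2 = 0.385 m; q_6 = 1.09 × 1.31 × 0.385 = 0.5497 m³/s
w_7 = (3.32 − 2.82)/2 = 0.25 m; q_7 = 0.54 × 0.50 × 0.25 = 0.06750 m³/s
Q = Σ qᵢ = 3.242 m³/s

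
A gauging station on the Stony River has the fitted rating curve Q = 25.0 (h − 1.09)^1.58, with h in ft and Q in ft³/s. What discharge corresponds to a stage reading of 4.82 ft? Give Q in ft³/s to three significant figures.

200 ft³/s

Q = 25.0 × (4.82 − 1.09)^1.58 = 25.0 × 3.73^1.58 = 200.1 ft³/s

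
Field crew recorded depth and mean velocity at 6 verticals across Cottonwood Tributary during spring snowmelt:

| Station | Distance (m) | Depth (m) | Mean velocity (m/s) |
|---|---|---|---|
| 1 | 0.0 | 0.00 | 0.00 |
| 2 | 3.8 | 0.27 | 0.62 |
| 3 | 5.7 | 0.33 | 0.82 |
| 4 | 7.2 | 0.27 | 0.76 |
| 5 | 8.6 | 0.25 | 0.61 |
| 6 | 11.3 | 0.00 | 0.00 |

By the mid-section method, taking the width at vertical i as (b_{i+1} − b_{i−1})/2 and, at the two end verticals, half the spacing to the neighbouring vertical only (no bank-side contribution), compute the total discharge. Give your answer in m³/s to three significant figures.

w_2 = (5.7 − 0.0)/2 = 2.85 m; q_2 = 0.62 × 0.27 × 2.85 = 0.4771 m³/s
w_3 = (7.2 − 3.8)/2 = 1.7 m; q_3 = 0.82 × 0.33 × 1.7 = 0.4600 m³/s
w_4 = (8.6 − 5.7)/2 = 1.45 m; q_4 = 0.76 × 0.27 × 1.45 = 0.2975 m³/s
w_5 = (11.3 − 7.2)/2 = 2.05 m; q_5 = 0.61 × 0.25 × 2.05 = 0.3126 m³/s
Stations 1, 6 contribute zero (depth or velocity is 0).
Q = Σ qᵢ = 1.547 m³/s

1.55 m³/s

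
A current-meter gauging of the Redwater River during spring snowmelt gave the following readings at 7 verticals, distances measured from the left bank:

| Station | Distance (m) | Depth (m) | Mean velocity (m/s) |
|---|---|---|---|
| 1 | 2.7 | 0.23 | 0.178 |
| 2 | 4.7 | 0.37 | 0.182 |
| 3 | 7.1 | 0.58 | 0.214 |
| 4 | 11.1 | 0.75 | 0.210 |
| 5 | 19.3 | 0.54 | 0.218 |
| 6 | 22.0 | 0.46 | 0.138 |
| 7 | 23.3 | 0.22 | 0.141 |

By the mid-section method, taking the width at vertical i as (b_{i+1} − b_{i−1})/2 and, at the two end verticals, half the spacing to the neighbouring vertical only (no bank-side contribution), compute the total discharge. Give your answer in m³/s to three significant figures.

2.34 m³/s

w_1 = (4.7 − 2.7)/2 = 1 m; q_1 = 0.178 × 0.23 × 1 = 0.04094 m³/s
w_2 = (7.1 − 2.7)/2 = 2.2 m; q_2 = 0.182 × 0.37 × 2.2 = 0.1481 m³/s
w_3 = (11.1 − 4.7)/2 = 3.2 m; q_3 = 0.214 × 0.58 × 3.2 = 0.3972 m³/s
w_4 = (19.3 − 7.1)/2 = 6.1 m; q_4 = 0.210 × 0.75 × 6.1 = 0.9608 m³/s
w_5 = (22.0 − 11.1)/2 = 5.45 m; q_5 = 0.218 × 0.54 × 5.45 = 0.6416 m³/s
w_6 = (23.3 − 19.3)/2 = 2 m; q_6 = 0.138 × 0.46 × 2 = 0.1270 m³/s
w_7 = (23.3 − 22.0)/2 = 0.65 m; q_7 = 0.141 × 0.22 × 0.65 = 0.02016 m³/s
Q = Σ qᵢ = 2.336 m³/s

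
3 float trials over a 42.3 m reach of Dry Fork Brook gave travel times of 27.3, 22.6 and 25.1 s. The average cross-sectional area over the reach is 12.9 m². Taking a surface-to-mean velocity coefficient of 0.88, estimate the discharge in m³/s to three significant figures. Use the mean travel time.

t̄ = (27.3 + 22.6 + 25.1) / 3 = 25 s
v_surface = L / t̄ = 42.3 / 25 = 1.692 m/s
v_mean = 0.88 × 1.692 = 1.489 m/s
Q = A × v_mean = 12.9 × 1.489 = 19.21 m³/s

19.2 m³/s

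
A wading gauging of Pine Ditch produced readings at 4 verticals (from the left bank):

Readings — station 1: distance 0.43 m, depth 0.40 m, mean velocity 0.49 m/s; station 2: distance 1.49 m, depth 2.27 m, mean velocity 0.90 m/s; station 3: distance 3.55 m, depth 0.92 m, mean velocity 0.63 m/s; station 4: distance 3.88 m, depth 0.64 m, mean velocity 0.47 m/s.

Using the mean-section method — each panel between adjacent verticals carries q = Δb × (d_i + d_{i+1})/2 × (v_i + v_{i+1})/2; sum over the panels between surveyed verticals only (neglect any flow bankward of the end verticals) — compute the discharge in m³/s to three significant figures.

3.64 m³/s

Panel 1-2: Δb = 1.06 m, d̄ = (0.40+2.27)/2 = 1.335, v̄ = (0.49+0.90)/2 = 0.695 → q = 1.06×1.335×0.695 = 0.9835 m³/s
Panel 2-3: Δb = 2.06 m, d̄ = (2.27+0.92)/2 = 1.595, v̄ = (0.90+0.63)/2 = 0.765 → q = 2.06×1.595×0.765 = 2.514 m³/s
Panel 3-4: Δb = 0.33 m, d̄ = (0.92+0.64)/2 = 0.78, v̄ = (0.63+0.47)/2 = 0.55 → q = 0.33×0.78×0.55 = 0.1416 m³/s
Q = Σ q = 3.639 m³/s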